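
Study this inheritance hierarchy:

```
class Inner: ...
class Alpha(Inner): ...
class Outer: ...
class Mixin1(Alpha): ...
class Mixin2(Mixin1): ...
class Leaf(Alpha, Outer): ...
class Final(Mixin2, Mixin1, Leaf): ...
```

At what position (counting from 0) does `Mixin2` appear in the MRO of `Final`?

1

L[Final] = Final + merge(L[Mixin2], L[Mixin1], L[Leaf], [Mixin2 Mixin1 Leaf])
  take Mixin2:  [Mixin2 Mixin1 Alpha Inner object] + [Mixin1 Alpha Inner object] + [Leaf Alpha Inner Outer object] + [Mixin2 Mixin1 Leaf]
  take Mixin1:  [Mixin1 Alpha Inner object] + [Mixin1 Alpha Inner object] + [Leaf Alpha Inner Outer object] + [Mixin1 Leaf]
  take Leaf:  [Alpha Inner object] + [Alpha Inner object] + [Leaf Alpha Inner Outer object] + [Leaf]
  take Alpha:  [Alpha Inner object] + [Alpha Inner object] + [Alpha Inner Outer object]
  take Inner:  [Inner object] + [Inner object] + [Inner Outer object]
  take Outer:  [object] + [object] + [Outer object]
  take object:  [object] + [object] + [object]
MRO: Final Mixin2 Mixin1 Leaf Alpha Inner Outer object
Mixin2 sits at index 1.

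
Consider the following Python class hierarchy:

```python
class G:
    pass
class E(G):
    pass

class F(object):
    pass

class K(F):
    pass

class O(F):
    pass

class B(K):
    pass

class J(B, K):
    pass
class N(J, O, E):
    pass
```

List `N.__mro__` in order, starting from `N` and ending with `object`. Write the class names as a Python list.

L[N] = N + merge(L[J], L[O], L[E], [J O E])
  take J:  [J B K F object] + [O F object] + [E G object] + [J O E]
  take B:  [B K F object] + [O F object] + [E G object] + [O E]
  take K:  [K F object] + [O F object] + [E G object] + [O E]
  take O:  [F object] + [O F object] + [E G object] + [O E]
  take F:  [F object] + [F object] + [E G object] + [E]
  take E:  [object] + [object] + [E G object] + [E]
  take G:  [object] + [object] + [G object]
  take object:  [object] + [object] + [object]

[N, J, B, K, O, F, E, G, object]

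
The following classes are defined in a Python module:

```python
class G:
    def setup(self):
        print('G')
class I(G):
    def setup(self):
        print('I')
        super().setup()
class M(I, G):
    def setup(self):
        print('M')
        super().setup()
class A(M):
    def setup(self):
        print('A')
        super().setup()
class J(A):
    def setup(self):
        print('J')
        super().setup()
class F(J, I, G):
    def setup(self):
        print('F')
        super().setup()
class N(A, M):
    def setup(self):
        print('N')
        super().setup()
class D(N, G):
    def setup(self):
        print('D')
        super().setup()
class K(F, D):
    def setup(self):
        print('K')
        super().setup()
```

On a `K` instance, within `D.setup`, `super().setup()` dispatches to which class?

L[K] = K + merge(L[F], L[D], [F D])
  take F:  [F J A M I G object] + [D N A M I G object] + [F D]
  take J:  [J A M I G object] + [D N A M I G object] + [D]
  take D:  [A M I G object] + [D N A M I G object] + [D]
  take N:  [A M I G object] + [N A M I G object]
  take A:  [A M I G object] + [A M I G object]
  take M:  [M I G object] + [M I G object]
  take I:  [I G object] + [I G object]
  take G:  [G object] + [G object]
  take object:  [object] + [object]
MRO: K F J D N A M I G object
super() in D.setup on a K instance goes to the class after D in K's MRO: N.

N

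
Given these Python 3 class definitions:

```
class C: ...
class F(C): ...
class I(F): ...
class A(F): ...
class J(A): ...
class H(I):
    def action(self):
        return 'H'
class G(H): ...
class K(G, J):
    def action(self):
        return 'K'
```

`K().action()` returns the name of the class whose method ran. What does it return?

K

L[K] = K + merge(L[G], L[J], [G J])
  take G:  [G H I F C object] + [J A F C object] + [G J]
  take H:  [H I F C object] + [J A F C object] + [J]
  take I:  [I F C object] + [J A F C object] + [J]
  take J:  [F C object] + [J A F C object] + [J]
  take A:  [F C object] + [A F C object]
  take F:  [F C object] + [F C object]
  take C:  [C object] + [C object]
  take object:  [object] + [object]
MRO: K G H I J A F C object
action is defined in: H, K. First along the MRO is K.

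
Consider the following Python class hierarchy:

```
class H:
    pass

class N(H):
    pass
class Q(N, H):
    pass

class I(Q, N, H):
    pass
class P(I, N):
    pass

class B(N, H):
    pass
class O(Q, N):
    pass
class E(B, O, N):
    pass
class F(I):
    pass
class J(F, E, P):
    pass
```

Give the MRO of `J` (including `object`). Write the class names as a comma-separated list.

J, F, E, B, O, P, I, Q, N, H, object

L[J] = J + merge(L[F], L[E], L[P], [F E P])
  take F:  [F I Q N H object] + [E B O Q N H object] + [P I Q N H object] + [F E P]
  take E:  [I Q N H object] + [E B O Q N H object] + [P I Q N H object] + [E P]
  take B:  [I Q N H object] + [B O Q N H object] + [P I Q N H object] + [P]
  take O:  [I Q N H object] + [O Q N H object] + [P I Q N H object] + [P]
  take P:  [I Q N H object] + [Q N H object] + [P I Q N H object] + [P]
  take I:  [I Q N H object] + [Q N H object] + [I Q N H object]
  take Q:  [Q N H object] + [Q N H object] + [Q N H object]
  take N:  [N H object] + [N H object] + [N H object]
  take H:  [H object] + [H object] + [H object]
  take object:  [object] + [object] + [object]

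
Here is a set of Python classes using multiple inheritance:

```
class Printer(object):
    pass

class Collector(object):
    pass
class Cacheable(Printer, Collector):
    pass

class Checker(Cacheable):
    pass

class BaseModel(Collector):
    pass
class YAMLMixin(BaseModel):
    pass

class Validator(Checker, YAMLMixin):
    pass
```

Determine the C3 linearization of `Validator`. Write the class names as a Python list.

[Validator, Checker, Cacheable, Printer, YAMLMixin, BaseModel, Collector, object]

L[Validator] = Validator + merge(L[Checker], L[YAMLMixin], [Checker YAMLMixin])
  take Checker:  [Checker Cacheable Printer Collector object] + [YAMLMixin BaseModel Collector object] + [Checker YAMLMixin]
  take Cacheable:  [Cacheable Printer Collector object] + [YAMLMixin BaseModel Collector object] + [YAMLMixin]
  take Printer:  [Printer Collector object] + [YAMLMixin BaseModel Collector object] + [YAMLMixin]
  take YAMLMixin:  [Collector object] + [YAMLMixin BaseModel Collector object] + [YAMLMixin]
  take BaseModel:  [Collector object] + [BaseModel Collector object]
  take Collector:  [Collector object] + [Collector object]
  take object:  [object] + [object]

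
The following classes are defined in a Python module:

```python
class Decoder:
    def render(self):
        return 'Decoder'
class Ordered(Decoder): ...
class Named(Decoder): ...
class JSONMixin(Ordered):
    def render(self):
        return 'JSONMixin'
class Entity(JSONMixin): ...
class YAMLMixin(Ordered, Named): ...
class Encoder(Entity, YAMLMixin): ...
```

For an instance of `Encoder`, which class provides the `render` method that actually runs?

JSONMixin

L[Encoder] = Encoder + merge(L[Entity], L[YAMLMixin], [Entity YAMLMixin])
  take Entity:  [Entity JSONMixin Ordered Decoder object] + [YAMLMixin Ordered Named Decoder object] + [Entity YAMLMixin]
  take JSONMixin:  [JSONMixin Ordered Decoder object] + [YAMLMixin Ordered Named Decoder object] + [YAMLMixin]
  take YAMLMixin:  [Ordered Decoder object] + [YAMLMixin Ordered Named Decoder object] + [YAMLMixin]
  take Ordered:  [Ordered Decoder object] + [Ordered Named Decoder object]
  take Named:  [Decoder object] + [Named Decoder object]
  take Decoder:  [Decoder object] + [Decoder object]
  take object:  [object] + [object]
MRO: Encoder Entity JSONMixin YAMLMixin Ordered Named Decoder object
render is defined in: Decoder, JSONMixin. First along the MRO is JSONMixin.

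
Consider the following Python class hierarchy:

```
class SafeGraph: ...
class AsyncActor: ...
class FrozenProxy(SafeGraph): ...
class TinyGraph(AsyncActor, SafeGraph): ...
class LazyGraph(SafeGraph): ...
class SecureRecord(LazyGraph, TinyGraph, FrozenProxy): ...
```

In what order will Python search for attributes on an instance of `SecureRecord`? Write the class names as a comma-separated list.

L[SecureRecord] = SecureRecord + merge(L[LazyGraph], L[TinyGraph], L[FrozenProxy], [LazyGraph TinyGraph FrozenProxy])
  take LazyGraph:  [LazyGraph SafeGraph object] + [TinyGraph AsyncActor SafeGraph object] + [FrozenProxy SafeGraph object] + [LazyGraph TinyGraph FrozenProxy]
  take TinyGraph:  [SafeGraph object] + [TinyGraph AsyncActor SafeGraph object] + [FrozenProxy SafeGraph object] + [TinyGraph FrozenProxy]
  take AsyncActor:  [SafeGraph object] + [AsyncActor SafeGraph object] + [FrozenProxy SafeGraph object] + [FrozenProxy]
  take FrozenProxy:  [SafeGraph object] + [SafeGraph object] + [FrozenProxy SafeGraph object] + [FrozenProxy]
  take SafeGraph:  [SafeGraph object] + [SafeGraph object] + [SafeGraph object]
  take object:  [object] + [object] + [object]

SecureRecord, LazyGraph, TinyGraph, AsyncActor, FrozenProxy, SafeGraph, object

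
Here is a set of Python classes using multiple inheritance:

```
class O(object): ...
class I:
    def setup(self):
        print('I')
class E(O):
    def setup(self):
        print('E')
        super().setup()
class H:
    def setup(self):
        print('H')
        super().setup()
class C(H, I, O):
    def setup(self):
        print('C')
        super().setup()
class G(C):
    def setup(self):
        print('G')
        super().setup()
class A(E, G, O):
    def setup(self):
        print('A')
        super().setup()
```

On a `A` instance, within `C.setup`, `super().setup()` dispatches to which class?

L[A] = A + merge(L[E], L[G], L[O], [E G O])
  take E:  [E O object] + [G C H I O object] + [O object] + [E G O]
  take G:  [O object] + [G C H I O object] + [O object] + [G O]
  take C:  [O object] + [C H I O object] + [O object] + [O]
  take H:  [O object] + [H I O object] + [O object] + [O]
  take I:  [O object] + [I O object] + [O object] + [O]
  take O:  [O object] + [O object] + [O object] + [O]
  take object:  [object] + [object] + [object]
MRO: A E G C H I O object
super() in C.setup on a A instance goes to the class after C in A's MRO: H.

H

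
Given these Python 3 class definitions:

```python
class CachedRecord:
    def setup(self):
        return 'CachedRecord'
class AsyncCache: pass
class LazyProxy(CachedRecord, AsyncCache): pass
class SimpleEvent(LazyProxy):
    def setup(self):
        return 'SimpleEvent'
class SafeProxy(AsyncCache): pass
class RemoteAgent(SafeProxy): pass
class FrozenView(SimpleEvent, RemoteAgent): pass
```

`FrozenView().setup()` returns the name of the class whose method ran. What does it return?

L[FrozenView] = FrozenView + merge(L[SimpleEvent], L[RemoteAgent], [SimpleEvent RemoteAgent])
  take SimpleEvent:  [SimpleEvent LazyProxy CachedRecord AsyncCache object] + [RemoteAgent SafeProxy AsyncCache object] + [SimpleEvent RemoteAgent]
  take LazyProxy:  [LazyProxy CachedRecord AsyncCache object] + [RemoteAgent SafeProxy AsyncCache object] + [RemoteAgent]
  take CachedRecord:  [CachedRecord AsyncCache object] + [RemoteAgent SafeProxy AsyncCache object] + [RemoteAgent]
  take RemoteAgent:  [AsyncCache object] + [RemoteAgent SafeProxy AsyncCache object] + [RemoteAgent]
  take SafeProxy:  [AsyncCache object] + [SafeProxy AsyncCache object]
  take AsyncCache:  [AsyncCache object] + [AsyncCache object]
  take object:  [object] + [object]
MRO: FrozenView SimpleEvent LazyProxy CachedRecord RemoteAgent SafeProxy AsyncCache object
setup is defined in: CachedRecord, SimpleEvent. First along the MRO is SimpleEvent.

SimpleEvent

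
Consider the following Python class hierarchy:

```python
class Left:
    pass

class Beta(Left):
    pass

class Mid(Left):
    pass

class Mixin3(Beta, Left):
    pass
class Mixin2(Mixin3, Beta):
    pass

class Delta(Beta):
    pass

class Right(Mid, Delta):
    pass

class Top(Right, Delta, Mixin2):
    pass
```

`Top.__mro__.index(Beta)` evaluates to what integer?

6

L[Top] = Top + merge(L[Right], L[Delta], L[Mixin2], [Right Delta Mixin2])
  take Right:  [Right Mid Delta Beta Left object] + [Delta Beta Left object] + [Mixin2 Mixin3 Beta Left object] + [Right Delta Mixin2]
  take Mid:  [Mid Delta Beta Left object] + [Delta Beta Left object] + [Mixin2 Mixin3 Beta Left object] + [Delta Mixin2]
  take Delta:  [Delta Beta Left object] + [Delta Beta Left object] + [Mixin2 Mixin3 Beta Left object] + [Delta Mixin2]
  take Mixin2:  [Beta Left object] + [Beta Left object] + [Mixin2 Mixin3 Beta Left object] + [Mixin2]
  take Mixin3:  [Beta Left object] + [Beta Left object] + [Mixin3 Beta Left object]
  take Beta:  [Beta Left object] + [Beta Left object] + [Beta Left object]
  take Left:  [Left object] + [Left object] + [Left object]
  take object:  [object] + [object] + [object]
MRO: Top Right Mid Delta Mixin2 Mixin3 Beta Left object
Beta sits at index 6.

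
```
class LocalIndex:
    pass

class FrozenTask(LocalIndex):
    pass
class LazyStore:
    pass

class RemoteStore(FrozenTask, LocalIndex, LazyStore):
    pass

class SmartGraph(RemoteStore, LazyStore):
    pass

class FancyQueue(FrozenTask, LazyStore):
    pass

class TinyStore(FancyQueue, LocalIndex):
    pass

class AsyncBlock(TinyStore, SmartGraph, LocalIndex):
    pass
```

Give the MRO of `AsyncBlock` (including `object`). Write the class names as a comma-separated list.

L[AsyncBlock] = AsyncBlock + merge(L[TinyStore], L[SmartGraph], L[LocalIndex], [TinyStore SmartGraph LocalIndex])
  take TinyStore:  [TinyStore FancyQueue FrozenTask LocalIndex LazyStore object] + [SmartGraph RemoteStore FrozenTask LocalIndex LazyStore object] + [LocalIndex object] + [TinyStore SmartGraph LocalIndex]
  take FancyQueue:  [FancyQueue FrozenTask LocalIndex LazyStore object] + [SmartGraph RemoteStore FrozenTask LocalIndex LazyStore object] + [LocalIndex object] + [SmartGraph LocalIndex]
  take SmartGraph:  [FrozenTask LocalIndex LazyStore object] + [SmartGraph RemoteStore FrozenTask LocalIndex LazyStore object] + [LocalIndex object] + [SmartGraph LocalIndex]
  take RemoteStore:  [FrozenTask LocalIndex LazyStore object] + [RemoteStore FrozenTask LocalIndex LazyStore object] + [LocalIndex object] + [LocalIndex]
  take FrozenTask:  [FrozenTask LocalIndex LazyStore object] + [FrozenTask LocalIndex LazyStore object] + [LocalIndex object] + [LocalIndex]
  take LocalIndex:  [LocalIndex LazyStore object] + [LocalIndex LazyStore object] + [LocalIndex object] + [LocalIndex]
  take LazyStore:  [LazyStore object] + [LazyStore object] + [object]
  take object:  [object] + [object] + [object]

AsyncBlock, TinyStore, FancyQueue, SmartGraph, RemoteStore, FrozenTask, LocalIndex, LazyStore, object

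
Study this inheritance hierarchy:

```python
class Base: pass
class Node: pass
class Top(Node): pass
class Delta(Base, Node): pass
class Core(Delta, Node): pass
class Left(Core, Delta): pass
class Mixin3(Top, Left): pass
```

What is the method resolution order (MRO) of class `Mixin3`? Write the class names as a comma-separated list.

L[Mixin3] = Mixin3 + merge(L[Top], L[Left], [Top Left])
  take Top:  [Top Node object] + [Left Core Delta Base Node object] + [Top Left]
  take Left:  [Node object] + [Left Core Delta Base Node object] + [Left]
  take Core:  [Node object] + [Core Delta Base Node object]
  take Delta:  [Node object] + [Delta Base Node object]
  take Base:  [Node object] + [Base Node object]
  take Node:  [Node object] + [Node object]
  take object:  [object] + [object]

Mixin3, Top, Left, Core, Delta, Base, Node, object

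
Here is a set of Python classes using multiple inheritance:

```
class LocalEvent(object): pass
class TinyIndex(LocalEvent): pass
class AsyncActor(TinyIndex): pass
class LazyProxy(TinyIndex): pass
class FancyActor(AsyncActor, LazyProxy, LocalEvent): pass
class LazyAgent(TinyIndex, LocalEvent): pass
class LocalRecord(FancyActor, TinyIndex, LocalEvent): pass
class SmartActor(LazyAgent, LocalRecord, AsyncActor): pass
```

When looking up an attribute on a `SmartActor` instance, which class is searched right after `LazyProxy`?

TinyIndex

L[SmartActor] = SmartActor + merge(L[LazyAgent], L[LocalRecord], L[AsyncActor], [LazyAgent LocalRecord AsyncActor])
  take LazyAgent:  [LazyAgent TinyIndex LocalEvent object] + [LocalRecord FancyActor AsyncActor LazyProxy TinyIndex LocalEvent object] + [AsyncActor TinyIndex LocalEvent object] + [LazyAgent LocalRecord AsyncActor]
  take LocalRecord:  [TinyIndex LocalEvent object] + [LocalRecord FancyActor AsyncActor LazyProxy TinyIndex LocalEvent object] + [AsyncActor TinyIndex LocalEvent object] + [LocalRecord AsyncActor]
  take FancyActor:  [TinyIndex LocalEvent object] + [FancyActor AsyncActor LazyProxy TinyIndex LocalEvent object] + [AsyncActor TinyIndex LocalEvent object] + [AsyncActor]
  take AsyncActor:  [TinyIndex LocalEvent object] + [AsyncActor LazyProxy TinyIndex LocalEvent object] + [AsyncActor TinyIndex LocalEvent object] + [AsyncActor]
  take LazyProxy:  [TinyIndex LocalEvent object] + [LazyProxy TinyIndex LocalEvent object] + [TinyIndex LocalEvent object]
  take TinyIndex:  [TinyIndex LocalEvent object] + [TinyIndex LocalEvent object] + [TinyIndex LocalEvent object]
  take LocalEvent:  [LocalEvent object] + [LocalEvent object] + [LocalEvent object]
  take object:  [object] + [object] + [object]
MRO: SmartActor LazyAgent LocalRecord FancyActor AsyncActor LazyProxy TinyIndex LocalEvent object
LazyProxy is at position 5; next is TinyIndex.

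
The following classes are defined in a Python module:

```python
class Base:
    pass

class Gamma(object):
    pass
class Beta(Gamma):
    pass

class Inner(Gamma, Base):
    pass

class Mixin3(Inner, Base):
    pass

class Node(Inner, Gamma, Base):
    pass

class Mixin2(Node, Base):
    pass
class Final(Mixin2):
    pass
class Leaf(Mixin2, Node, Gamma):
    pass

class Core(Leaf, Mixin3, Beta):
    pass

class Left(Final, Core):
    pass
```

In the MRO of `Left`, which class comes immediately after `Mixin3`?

Inner

L[Left] = Left + merge(L[Final], L[Core], [Final Core])
  take Final:  [Final Mixin2 Node Inner Gamma Base object] + [Core Leaf Mixin2 Node Mixin3 Inner Beta Gamma Base object] + [Final Core]
  take Core:  [Mixin2 Node Inner Gamma Base object] + [Core Leaf Mixin2 Node Mixin3 Inner Beta Gamma Base object] + [Core]
  take Leaf:  [Mixin2 Node Inner Gamma Base object] + [Leaf Mixin2 Node Mixin3 Inner Beta Gamma Base object]
  take Mixin2:  [Mixin2 Node Inner Gamma Base object] + [Mixin2 Node Mixin3 Inner Beta Gamma Base object]
  take Node:  [Node Inner Gamma Base object] + [Node Mixin3 Inner Beta Gamma Base object]
  take Mixin3:  [Inner Gamma Base object] + [Mixin3 Inner Beta Gamma Base object]
  take Inner:  [Inner Gamma Base object] + [Inner Beta Gamma Base object]
  take Beta:  [Gamma Base object] + [Beta Gamma Base object]
  take Gamma:  [Gamma Base object] + [Gamma Base object]
  take Base:  [Base object] + [Base object]
  take object:  [object] + [object]
MRO: Left Final Core Leaf Mixin2 Node Mixin3 Inner Beta Gamma Base object
Mixin3 is at position 6; next is Inner.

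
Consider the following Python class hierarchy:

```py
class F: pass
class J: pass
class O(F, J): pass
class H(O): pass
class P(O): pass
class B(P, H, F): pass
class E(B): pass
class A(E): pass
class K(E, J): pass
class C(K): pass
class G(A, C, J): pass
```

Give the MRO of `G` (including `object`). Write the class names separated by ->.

L[G] = G + merge(L[A], L[C], L[J], [A C J])
  take A:  [A E B P H O F J object] + [C K E B P H O F J object] + [J object] + [A C J]
  take C:  [E B P H O F J object] + [C K E B P H O F J object] + [J object] + [C J]
  take K:  [E B P H O F J object] + [K E B P H O F J object] + [J object] + [J]
  take E:  [E B P H O F J object] + [E B P H O F J object] + [J object] + [J]
  take B:  [B P H O F J object] + [B P H O F J object] + [J object] + [J]
  take P:  [P H O F J object] + [P H O F J object] + [J object] + [J]
  take H:  [H O F J object] + [H O F J object] + [J object] + [J]
  take O:  [O F J object] + [O F J object] + [J object] + [J]
  take F:  [F J object] + [F J object] + [J object] + [J]
  take J:  [J object] + [J object] + [J object] + [J]
  take object:  [object] + [object] + [object]

G -> A -> C -> K -> E -> B -> P -> H -> O -> F -> J -> object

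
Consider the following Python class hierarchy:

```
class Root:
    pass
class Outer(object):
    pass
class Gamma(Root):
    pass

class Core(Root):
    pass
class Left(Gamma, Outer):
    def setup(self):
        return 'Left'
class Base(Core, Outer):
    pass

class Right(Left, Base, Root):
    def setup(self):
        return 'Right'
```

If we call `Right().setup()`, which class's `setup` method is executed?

Right

L[Right] = Right + merge(L[Left], L[Base], L[Root], [Left Base Root])
  take Left:  [Left Gamma Root Outer object] + [Base Core Root Outer object] + [Root object] + [Left Base Root]
  take Gamma:  [Gamma Root Outer object] + [Base Core Root Outer object] + [Root object] + [Base Root]
  take Base:  [Root Outer object] + [Base Core Root Outer object] + [Root object] + [Base Root]
  take Core:  [Root Outer object] + [Core Root Outer object] + [Root object] + [Root]
  take Root:  [Root Outer object] + [Root Outer object] + [Root object] + [Root]
  take Outer:  [Outer object] + [Outer object] + [object]
  take object:  [object] + [object] + [object]
MRO: Right Left Gamma Base Core Root Outer object
setup is defined in: Left, Right. First along the MRO is Right.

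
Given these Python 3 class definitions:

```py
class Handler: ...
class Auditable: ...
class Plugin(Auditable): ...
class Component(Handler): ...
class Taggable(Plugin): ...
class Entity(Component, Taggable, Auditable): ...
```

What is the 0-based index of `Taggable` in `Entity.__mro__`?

L[Entity] = Entity + merge(L[Component], L[Taggable], L[Auditable], [Component Taggable Auditable])
  take Component:  [Component Handler object] + [Taggable Plugin Auditable object] + [Auditable object] + [Component Taggable Auditable]
  take Handler:  [Handler object] + [Taggable Plugin Auditable object] + [Auditable object] + [Taggable Auditable]
  take Taggable:  [object] + [Taggable Plugin Auditable object] + [Auditable object] + [Taggable Auditable]
  take Plugin:  [object] + [Plugin Auditable object] + [Auditable object] + [Auditable]
  take Auditable:  [object] + [Auditable object] + [Auditable object] + [Auditable]
  take object:  [object] + [object] + [object]
MRO: Entity Component Handler Taggable Plugin Auditable object
Taggable sits at index 3.

3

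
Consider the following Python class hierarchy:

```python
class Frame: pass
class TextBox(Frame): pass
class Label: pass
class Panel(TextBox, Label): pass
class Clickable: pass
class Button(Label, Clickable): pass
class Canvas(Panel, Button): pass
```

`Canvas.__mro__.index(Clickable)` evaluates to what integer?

L[Canvas] = Canvas + merge(L[Panel], L[Button], [Panel Button])
  take Panel:  [Panel TextBox Frame Label object] + [Button Label Clickable object] + [Panel Button]
  take TextBox:  [TextBox Frame Label object] + [Button Label Clickable object] + [Button]
  take Frame:  [Frame Label object] + [Button Label Clickable object] + [Button]
  take Button:  [Label object] + [Button Label Clickable object] + [Button]
  take Label:  [Label object] + [Label Clickable object]
  take Clickable:  [object] + [Clickable object]
  take object:  [object] + [object]
MRO: Canvas Panel TextBox Frame Button Label Clickable object
Clickable sits at index 6.

6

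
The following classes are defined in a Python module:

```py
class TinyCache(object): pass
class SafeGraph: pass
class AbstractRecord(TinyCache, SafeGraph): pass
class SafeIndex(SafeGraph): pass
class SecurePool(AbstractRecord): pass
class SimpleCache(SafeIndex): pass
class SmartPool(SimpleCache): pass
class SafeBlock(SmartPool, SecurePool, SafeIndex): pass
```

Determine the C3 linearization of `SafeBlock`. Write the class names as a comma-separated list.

L[SafeBlock] = SafeBlock + merge(L[SmartPool], L[SecurePool], L[SafeIndex], [SmartPool SecurePool SafeIndex])
  take SmartPool:  [SmartPool SimpleCache SafeIndex SafeGraph object] + [SecurePool AbstractRecord TinyCache SafeGraph object] + [SafeIndex SafeGraph object] + [SmartPool SecurePool SafeIndex]
  take SimpleCache:  [SimpleCache SafeIndex SafeGraph object] + [SecurePool AbstractRecord TinyCache SafeGraph object] + [SafeIndex SafeGraph object] + [SecurePool SafeIndex]
  take SecurePool:  [SafeIndex SafeGraph object] + [SecurePool AbstractRecord TinyCache SafeGraph object] + [SafeIndex SafeGraph object] + [SecurePool SafeIndex]
  take SafeIndex:  [SafeIndex SafeGraph object] + [AbstractRecord TinyCache SafeGraph object] + [SafeIndex SafeGraph object] + [SafeIndex]
  take AbstractRecord:  [SafeGraph object] + [AbstractRecord TinyCache SafeGraph object] + [SafeGraph object]
  take TinyCache:  [SafeGraph object] + [TinyCache SafeGraph object] + [SafeGraph object]
  take SafeGraph:  [SafeGraph object] + [SafeGraph object] + [SafeGraph object]
  take object:  [object] + [object] + [object]

SafeBlock, SmartPool, SimpleCache, SecurePool, SafeIndex, AbstractRecord, TinyCache, SafeGraph, object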